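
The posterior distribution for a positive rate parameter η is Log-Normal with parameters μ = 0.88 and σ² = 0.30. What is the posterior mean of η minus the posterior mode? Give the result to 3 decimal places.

Mode = exp(μ − σ²) = exp(0.58) = 1.786.
Mean = exp(μ + σ²/2) = exp(1.030) = 2.801.
Difference = 2.801 − 1.786 = 1.015.

1.015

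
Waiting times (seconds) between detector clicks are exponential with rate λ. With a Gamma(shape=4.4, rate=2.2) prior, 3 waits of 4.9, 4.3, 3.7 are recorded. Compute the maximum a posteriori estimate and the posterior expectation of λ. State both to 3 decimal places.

Σ times = 12.9. Posterior: Gamma(shape = 4.4+3 = 7.4, rate = 2.2+12.9 = 15.1).
Mode = (α−1)/β = 6.4/15.1 = 0.424.
Mean = α/β = 7.4/15.1 = 0.490.
Mean > mode: the posterior has a right tail.

maximum a posteriori estimate = 0.424, posterior expectation = 0.490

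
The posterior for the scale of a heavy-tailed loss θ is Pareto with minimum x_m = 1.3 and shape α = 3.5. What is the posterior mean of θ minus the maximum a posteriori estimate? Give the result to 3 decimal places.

0.520

The Pareto density is strictly decreasing on [x_m, ∞), so the mode is x_m = 1.300.
Mean = α·x_m/(α−1) = 3.5·1.3/2.5 = 1.820.
Difference = 1.820 − 1.300 = 0.520.
Right-skewed posterior ⇒ mode < mean.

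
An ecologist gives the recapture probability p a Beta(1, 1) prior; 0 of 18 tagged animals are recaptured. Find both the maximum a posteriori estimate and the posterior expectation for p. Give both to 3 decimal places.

Posterior: Beta(1+0, 1+18) = Beta(1, 19).
Since α = 1 ≤ 1 and β > 1, the Beta density is monotone decreasing on [0,1]; the mode is at 0.
Mean = 1/(1+19) = 0.050.

maximum a posteriori estimate = 0.000, posterior expectation = 0.050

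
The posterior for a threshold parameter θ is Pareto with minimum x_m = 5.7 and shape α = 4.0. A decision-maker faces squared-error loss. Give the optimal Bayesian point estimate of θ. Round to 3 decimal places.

The Pareto density is strictly decreasing on [x_m, ∞), so the mode is x_m = 5.700.
Mean = α·x_m/(α−1) = 4.0·5.7/3.0 = 7.600.
Squared-error loss ⇒ the optimal estimator is the posterior mean.

7.600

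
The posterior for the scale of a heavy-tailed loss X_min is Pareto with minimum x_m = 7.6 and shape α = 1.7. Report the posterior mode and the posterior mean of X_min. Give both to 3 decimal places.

MAP: 7.600. Posterior mean: 18.457.

The Pareto density is strictly decreasing on [x_m, ∞), so the mode is x_m = 7.600.
Mean = α·x_m/(α−1) = 1.7·7.6/0.7 = 18.457.
Right-skewed posterior ⇒ mode < mean.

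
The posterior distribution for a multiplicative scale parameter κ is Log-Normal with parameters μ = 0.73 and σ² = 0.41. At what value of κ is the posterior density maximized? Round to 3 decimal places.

1.377

Mode = exp(μ − σ²) = exp(0.32) = 1.377.
Mean = exp(μ + σ²/2) = exp(0.935) = 2.547.
This is the posterior mode — the MAP estimate.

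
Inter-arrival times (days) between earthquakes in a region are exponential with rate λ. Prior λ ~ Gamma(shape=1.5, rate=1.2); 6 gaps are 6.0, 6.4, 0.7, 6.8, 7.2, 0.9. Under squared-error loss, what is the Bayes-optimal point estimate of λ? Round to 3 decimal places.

Σ times = 28.0. Posterior: Gamma(shape = 1.5+6 = 7.5, rate = 1.2+28.0 = 29.2).
Mode = (α−1)/β = 6.5/29.2 = 0.223.
Mean = α/β = 7.5/29.2 = 0.257.
Squared-error loss ⇒ the optimal estimator is the posterior mean.

0.257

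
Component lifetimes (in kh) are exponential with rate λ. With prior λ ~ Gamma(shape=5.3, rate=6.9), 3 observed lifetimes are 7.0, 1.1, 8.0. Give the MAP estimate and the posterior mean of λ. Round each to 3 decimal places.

MAP estimate = 0.317, posterior mean = 0.361

Σ times = 16.1. Posterior: Gamma(shape = 5.3+3 = 8.3, rate = 6.9+16.1 = 23.0).
Mode = (α−1)/β = 7.3/23.0 = 0.317.
Mean = α/β = 8.3/23.0 = 0.361.
Mean > mode: the posterior has a right tail.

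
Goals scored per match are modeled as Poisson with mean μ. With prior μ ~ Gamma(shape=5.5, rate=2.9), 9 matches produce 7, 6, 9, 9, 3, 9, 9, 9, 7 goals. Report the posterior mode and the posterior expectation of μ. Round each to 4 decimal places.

Σ counts = 68. Posterior: Gamma(shape = 5.5+68 = 73.5, rate = 2.9+9 = 11.9).
Mode = (α−1)/β = 72.5/11.9 = 6.0924.
Mean = α/β = 73.5/11.9 = 6.1765.

posterior mode = 6.0924, posterior expectation = 6.1765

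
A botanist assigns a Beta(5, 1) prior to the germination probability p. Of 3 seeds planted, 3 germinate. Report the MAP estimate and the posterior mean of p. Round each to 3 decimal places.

MAP = 1.000, posterior mean = 0.889

Posterior: Beta(5+3, 1+0) = Beta(8, 1).
Since β = 1 ≤ 1 and α > 1, the Beta density is monotone increasing on [0,1]; the mode is at 1.
Mean = 8/(8+1) = 0.889.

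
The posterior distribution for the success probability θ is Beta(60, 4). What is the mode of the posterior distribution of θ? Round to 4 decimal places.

0.9516

Mode = (60−1)/(60+4−2) = 59/62 = 0.9516.
Mean = 60/(60+4) = 60/64 = 0.9375.
This is the posterior mode — the MAP estimate.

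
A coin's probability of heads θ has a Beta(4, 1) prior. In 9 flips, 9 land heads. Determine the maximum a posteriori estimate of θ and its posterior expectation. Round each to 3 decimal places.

Posterior: Beta(4+9, 1+0) = Beta(13, 1).
Since β = 1 ≤ 1 and α > 1, the Beta density is monotone increasing on [0,1]; the mode is at 1.
Mean = 13/(13+1) = 0.929.

MAP: 1.000. Posterior mean: 0.929.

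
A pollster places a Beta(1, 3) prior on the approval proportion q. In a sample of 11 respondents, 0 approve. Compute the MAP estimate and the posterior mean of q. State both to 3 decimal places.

Posterior: Beta(1+0, 3+11) = Beta(1, 14).
Since α = 1 ≤ 1 and β > 1, the Beta density is monotone decreasing on [0,1]; the mode is at 0.
Mean = 1/(1+14) = 0.067.
The mean is pulled above the mode by the posterior's right skew.

MAP estimate = 0.000, posterior mean = 0.067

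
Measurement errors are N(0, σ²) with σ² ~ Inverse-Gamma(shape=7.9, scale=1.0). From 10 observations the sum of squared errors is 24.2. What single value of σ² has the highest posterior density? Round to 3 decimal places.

0.942

Posterior: Inverse-Gamma(shape = 7.9+10/2 = 12.9, scale = 1.0+24.2/2 = 13.1).
Mode = β/(α+1) = 13.1/13.9 = 0.942.
Mean = β/(α−1) = 13.1/11.9 = 1.101.
This is the posterior mode — the MAP estimate.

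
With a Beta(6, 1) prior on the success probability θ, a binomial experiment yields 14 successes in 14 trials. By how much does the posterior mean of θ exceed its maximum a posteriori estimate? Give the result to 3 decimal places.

Posterior: Beta(6+14, 1+0) = Beta(20, 1).
Since β = 1 ≤ 1 and α > 1, the Beta density is monotone increasing on [0,1]; the mode is at 1.
Mean = 20/(20+1) = 0.952.
Difference = 0.952 − 1.000 = -0.048.

-0.048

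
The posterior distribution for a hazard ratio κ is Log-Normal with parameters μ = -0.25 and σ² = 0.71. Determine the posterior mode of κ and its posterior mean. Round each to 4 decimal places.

MAP = 0.3829; posterior mean = 1.1107

Mode = exp(μ − σ²) = exp(-0.96) = 0.3829.
Mean = exp(μ + σ²/2) = exp(0.105) = 1.1107.
Right-skewed posterior ⇒ mode < mean.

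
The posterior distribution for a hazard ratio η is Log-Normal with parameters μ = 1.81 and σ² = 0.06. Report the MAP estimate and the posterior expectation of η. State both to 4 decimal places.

Mode = exp(μ − σ²) = exp(1.75) = 5.7546.
Mean = exp(μ + σ²/2) = exp(1.840) = 6.2965.

MAP = 5.7546, posterior mean = 6.2965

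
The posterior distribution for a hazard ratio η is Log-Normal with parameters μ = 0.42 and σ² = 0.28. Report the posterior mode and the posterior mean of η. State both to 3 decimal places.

MAP: 1.150. Posterior mean: 1.751.

Mode = exp(μ − σ²) = exp(0.14) = 1.150.
Mean = exp(μ + σ²/2) = exp(0.560) = 1.751.
Right-skewed posterior ⇒ mode < mean.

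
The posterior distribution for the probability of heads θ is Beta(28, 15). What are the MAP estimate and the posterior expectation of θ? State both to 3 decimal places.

Mode = (28−1)/(28+15−2) = 27/41 = 0.659.
Mean = 28/(28+15) = 28/43 = 0.651.

MAP estimate = 0.659, posterior expectation = 0.651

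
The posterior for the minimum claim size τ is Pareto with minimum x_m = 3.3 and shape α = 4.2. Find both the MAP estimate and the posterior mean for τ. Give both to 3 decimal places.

MAP = 3.300, posterior mean = 4.331

The Pareto density is strictly decreasing on [x_m, ∞), so the mode is x_m = 3.300.
Mean = α·x_m/(α−1) = 4.2·3.3/3.2 = 4.331.
Right-skewed posterior ⇒ mode < mean.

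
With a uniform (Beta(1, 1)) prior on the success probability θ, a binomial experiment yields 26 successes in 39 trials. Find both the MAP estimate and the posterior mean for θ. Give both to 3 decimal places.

Posterior: Beta(1+26, 1+13) = Beta(27, 14).
Mode = (27−1)/(27+14−2) = 26/39 = 0.667.
Mean = 27/(27+14) = 27/41 = 0.659.

MAP estimate = 0.667, posterior mean = 0.659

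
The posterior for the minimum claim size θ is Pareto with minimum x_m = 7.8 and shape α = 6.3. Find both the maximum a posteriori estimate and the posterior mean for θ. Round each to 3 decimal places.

MAP = 7.800; posterior mean = 9.272

The Pareto density is strictly decreasing on [x_m, ∞), so the mode is x_m = 7.800.
Mean = α·x_m/(α−1) = 6.3·7.8/5.3 = 9.272.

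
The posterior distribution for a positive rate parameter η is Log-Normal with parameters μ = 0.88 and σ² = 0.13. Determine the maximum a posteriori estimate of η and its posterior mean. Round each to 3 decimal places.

Mode = exp(μ − σ²) = exp(0.75) = 2.117.
Mean = exp(μ + σ²/2) = exp(0.945) = 2.573.

MAP: 2.117. Posterior mean: 2.573.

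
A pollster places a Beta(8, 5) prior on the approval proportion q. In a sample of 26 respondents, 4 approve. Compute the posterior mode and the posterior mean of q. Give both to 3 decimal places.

MAP: 0.297. Posterior mean: 0.308.

Posterior: Beta(8+4, 5+22) = Beta(12, 27).
Mode = (12−1)/(12+27−2) = 11/37 = 0.297.
Mean = 12/(12+27) = 12/39 = 0.308.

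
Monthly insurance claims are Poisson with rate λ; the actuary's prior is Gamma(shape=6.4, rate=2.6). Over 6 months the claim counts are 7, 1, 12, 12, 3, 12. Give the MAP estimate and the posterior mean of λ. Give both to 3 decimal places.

MAP = 6.093, posterior mean = 6.209

Σ counts = 47. Posterior: Gamma(shape = 6.4+47 = 53.4, rate = 2.6+6 = 8.6).
Mode = (α−1)/β = 52.4/8.6 = 6.093.
Mean = α/β = 53.4/8.6 = 6.209.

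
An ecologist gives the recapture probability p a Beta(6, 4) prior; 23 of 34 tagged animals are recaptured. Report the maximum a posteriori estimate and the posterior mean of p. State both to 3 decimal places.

Posterior: Beta(6+23, 4+11) = Beta(29, 15).
Mode = (29−1)/(29+15−2) = 28/42 = 0.667.
Mean = 29/(29+15) = 29/44 = 0.659.

p_MAP = 0.667, E[p|data] = 0.659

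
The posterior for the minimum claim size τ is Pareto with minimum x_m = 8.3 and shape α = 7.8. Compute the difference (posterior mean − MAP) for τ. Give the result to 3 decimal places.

1.221

The Pareto density is strictly decreasing on [x_m, ∞), so the mode is x_m = 8.300.
Mean = α·x_m/(α−1) = 7.8·8.3/6.8 = 9.521.
Difference = 9.521 − 8.300 = 1.221.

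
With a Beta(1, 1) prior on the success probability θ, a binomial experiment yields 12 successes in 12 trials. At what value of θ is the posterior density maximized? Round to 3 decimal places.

Posterior: Beta(1+12, 1+0) = Beta(13, 1).
Since β = 1 ≤ 1 and α > 1, the Beta density is monotone increasing on [0,1]; the mode is at 1.
Mean = 13/(13+1) = 0.929.
This is the posterior mode — the MAP estimate.

1.000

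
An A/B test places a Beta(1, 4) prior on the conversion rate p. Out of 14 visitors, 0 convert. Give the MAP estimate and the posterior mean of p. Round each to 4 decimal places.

Posterior: Beta(1+0, 4+14) = Beta(1, 18).
Since α = 1 ≤ 1 and β > 1, the Beta density is monotone decreasing on [0,1]; the mode is at 0.
Mean = 1/(1+18) = 0.0526.

MAP = 0.0000, posterior mean = 0.0526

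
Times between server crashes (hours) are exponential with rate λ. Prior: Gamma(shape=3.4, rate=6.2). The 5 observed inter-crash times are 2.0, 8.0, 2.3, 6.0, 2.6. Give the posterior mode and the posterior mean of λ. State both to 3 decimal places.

Σ times = 20.9. Posterior: Gamma(shape = 3.4+5 = 8.4, rate = 6.2+20.9 = 27.1).
Mode = (α−1)/β = 7.4/27.1 = 0.273.
Mean = α/β = 8.4/27.1 = 0.310.

MAP = 0.273; posterior mean = 0.310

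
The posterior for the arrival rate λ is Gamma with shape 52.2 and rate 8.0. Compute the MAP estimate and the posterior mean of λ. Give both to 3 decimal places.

Mode = (α−1)/β = 51.2/8.0 = 6.400.
Mean = α/β = 52.2/8.0 = 6.525.
Right-skewed posterior ⇒ mode < mean.

λ_MAP = 6.400, E[λ|data] = 6.525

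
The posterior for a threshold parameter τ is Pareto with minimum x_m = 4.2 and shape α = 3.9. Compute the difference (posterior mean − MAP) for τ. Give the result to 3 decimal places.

1.448

The Pareto density is strictly decreasing on [x_m, ∞), so the mode is x_m = 4.200.
Mean = α·x_m/(α−1) = 3.9·4.2/2.9 = 5.648.
Difference = 5.648 − 4.200 = 1.448.
The mean is pulled above the mode by the posterior's right skew.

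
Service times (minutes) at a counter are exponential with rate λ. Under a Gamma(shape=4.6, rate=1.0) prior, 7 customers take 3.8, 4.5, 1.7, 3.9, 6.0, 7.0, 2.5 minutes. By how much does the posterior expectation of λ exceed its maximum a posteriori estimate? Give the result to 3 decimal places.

Σ times = 29.4. Posterior: Gamma(shape = 4.6+7 = 11.6, rate = 1.0+29.4 = 30.4).
Mode = (α−1)/β = 10.6/30.4 = 0.349.
Mean = α/β = 11.6/30.4 = 0.382.
Difference = 0.382 − 0.349 = 0.033.

0.033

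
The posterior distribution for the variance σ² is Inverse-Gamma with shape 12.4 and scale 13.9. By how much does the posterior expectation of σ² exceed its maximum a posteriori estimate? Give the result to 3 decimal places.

Mode = β/(α+1) = 13.9/13.4 = 1.037.
Mean = β/(α−1) = 13.9/11.4 = 1.219.
Difference = 1.219 − 1.037 = 0.182.
Mean > mode: the posterior has a right tail.

0.182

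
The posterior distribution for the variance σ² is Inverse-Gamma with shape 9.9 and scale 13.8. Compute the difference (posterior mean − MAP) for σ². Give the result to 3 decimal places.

0.285

Mode = β/(α+1) = 13.8/10.9 = 1.266.
Mean = β/(α−1) = 13.8/8.9 = 1.551.
Difference = 1.551 − 1.266 = 0.285.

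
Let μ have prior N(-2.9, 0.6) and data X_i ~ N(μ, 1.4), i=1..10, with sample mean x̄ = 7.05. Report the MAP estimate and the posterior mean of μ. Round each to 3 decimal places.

MAP = 5.168; posterior mean = 5.168

Posterior for μ is Normal. Precision-weighted mean: (1/0.6·-2.9 + 10/1.4·7.05) / (1/0.6 + 10/1.4) = 5.168.
A Normal posterior is symmetric, so mode = mean.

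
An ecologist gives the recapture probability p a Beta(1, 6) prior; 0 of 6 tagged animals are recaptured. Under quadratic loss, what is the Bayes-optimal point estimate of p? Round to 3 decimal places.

Posterior: Beta(1+0, 6+6) = Beta(1, 12).
Since α = 1 ≤ 1 and β > 1, the Beta density is monotone decreasing on [0,1]; the mode is at 0.
Mean = 1/(1+12) = 0.077.
Quadratic loss ⇒ the optimal estimator is the posterior mean.

0.077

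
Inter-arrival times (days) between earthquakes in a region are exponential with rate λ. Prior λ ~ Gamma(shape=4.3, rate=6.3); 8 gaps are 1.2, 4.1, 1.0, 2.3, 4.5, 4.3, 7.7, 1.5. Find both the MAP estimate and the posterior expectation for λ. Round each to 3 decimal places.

Σ times = 26.6. Posterior: Gamma(shape = 4.3+8 = 12.3, rate = 6.3+26.6 = 32.9).
Mode = (α−1)/β = 11.3/32.9 = 0.343.
Mean = α/β = 12.3/32.9 = 0.374.

MAP: 0.343. Posterior mean: 0.374.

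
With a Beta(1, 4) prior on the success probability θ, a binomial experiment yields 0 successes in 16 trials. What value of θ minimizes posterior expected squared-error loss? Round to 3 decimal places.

0.048

Posterior: Beta(1+0, 4+16) = Beta(1, 20).
Since α = 1 ≤ 1 and β > 1, the Beta density is monotone decreasing on [0,1]; the mode is at 0.
Mean = 1/(1+20) = 0.048.
Squared-error loss ⇒ the optimal estimator is the posterior mean.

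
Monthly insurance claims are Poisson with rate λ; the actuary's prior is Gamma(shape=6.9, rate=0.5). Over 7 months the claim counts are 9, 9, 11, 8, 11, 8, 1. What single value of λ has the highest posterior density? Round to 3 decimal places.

8.387

Σ counts = 57. Posterior: Gamma(shape = 6.9+57 = 63.9, rate = 0.5+7 = 7.5).
Mode = (α−1)/β = 62.9/7.5 = 8.387.
Mean = α/β = 63.9/7.5 = 8.520.
This is the posterior mode — the MAP estimate.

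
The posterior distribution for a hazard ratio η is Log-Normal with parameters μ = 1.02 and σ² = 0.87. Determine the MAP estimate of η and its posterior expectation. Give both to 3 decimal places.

MAP = 1.162, posterior mean = 4.284

Mode = exp(μ − σ²) = exp(0.15) = 1.162.
Mean = exp(μ + σ²/2) = exp(1.455) = 4.284.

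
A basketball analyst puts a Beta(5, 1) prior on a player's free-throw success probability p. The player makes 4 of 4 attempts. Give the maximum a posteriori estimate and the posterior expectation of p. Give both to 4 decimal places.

Posterior: Beta(5+4, 1+0) = Beta(9, 1).
Since β = 1 ≤ 1 and α > 1, the Beta density is monotone increasing on [0,1]; the mode is at 1.
Mean = 9/(9+1) = 0.9000.
Left-skewed posterior ⇒ mean < mode.

MAP: 1.0000. Posterior mean: 0.9000.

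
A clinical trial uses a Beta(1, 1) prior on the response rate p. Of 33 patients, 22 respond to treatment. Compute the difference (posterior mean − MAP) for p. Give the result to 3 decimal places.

Posterior: Beta(1+22, 1+11) = Beta(23, 12).
Mode = (23−1)/(23+12−2) = 22/33 = 0.667.
Mean = 23/(23+12) = 23/35 = 0.657.
Difference = 0.657 − 0.667 = -0.010.

-0.010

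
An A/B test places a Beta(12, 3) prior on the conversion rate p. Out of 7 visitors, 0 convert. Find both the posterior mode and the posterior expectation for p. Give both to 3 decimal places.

Posterior: Beta(12+0, 3+7) = Beta(12, 10).
Mode = (12−1)/(12+10−2) = 11/20 = 0.550.
Mean = 12/(12+10) = 12/22 = 0.545.
Left-skewed posterior ⇒ mean < mode.

MAP = 0.550; posterior mean = 0.545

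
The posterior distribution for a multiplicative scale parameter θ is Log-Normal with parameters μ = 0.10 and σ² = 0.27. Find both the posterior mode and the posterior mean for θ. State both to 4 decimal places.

Mode = exp(μ − σ²) = exp(-0.17) = 0.8437.
Mean = exp(μ + σ²/2) = exp(0.235) = 1.2649.

posterior mode = 0.8437, posterior mean = 1.2649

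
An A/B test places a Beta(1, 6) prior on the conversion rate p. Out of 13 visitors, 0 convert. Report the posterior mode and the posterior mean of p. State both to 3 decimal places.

MAP = 0.000, posterior mean = 0.050

Posterior: Beta(1+0, 6+13) = Beta(1, 19).
Since α = 1 ≤ 1 and β > 1, the Beta density is monotone decreasing on [0,1]; the mode is at 0.
Mean = 1/(1+19) = 0.050.
The mean is pulled above the mode by the posterior's right skew.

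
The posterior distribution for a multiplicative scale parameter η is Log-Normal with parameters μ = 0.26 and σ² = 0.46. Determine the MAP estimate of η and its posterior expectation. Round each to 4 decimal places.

MAP = 0.8187; posterior mean = 1.6323

Mode = exp(μ − σ²) = exp(-0.20) = 0.8187.
Mean = exp(μ + σ²/2) = exp(0.490) = 1.6323.
The mean is pulled above the mode by the posterior's right skew.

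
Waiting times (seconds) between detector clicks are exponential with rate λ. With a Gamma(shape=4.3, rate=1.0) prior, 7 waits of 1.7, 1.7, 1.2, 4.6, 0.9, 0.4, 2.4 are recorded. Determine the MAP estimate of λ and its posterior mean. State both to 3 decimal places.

Σ times = 12.9. Posterior: Gamma(shape = 4.3+7 = 11.3, rate = 1.0+12.9 = 13.9).
Mode = (α−1)/β = 10.3/13.9 = 0.741.
Mean = α/β = 11.3/13.9 = 0.813.

λ_MAP = 0.741, E[λ|data] = 0.813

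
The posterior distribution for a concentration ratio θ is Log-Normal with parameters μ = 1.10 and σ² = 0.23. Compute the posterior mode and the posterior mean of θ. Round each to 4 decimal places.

MAP: 2.3869. Posterior mean: 3.3703.

Mode = exp(μ − σ²) = exp(0.87) = 2.3869.
Mean = exp(μ + σ²/2) = exp(1.215) = 3.3703.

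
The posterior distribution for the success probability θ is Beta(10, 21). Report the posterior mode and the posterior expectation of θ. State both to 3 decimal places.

Mode = (10−1)/(10+21−2) = 9/29 = 0.310.
Mean = 10/(10+21) = 10/31 = 0.323.
Mean > mode: the posterior has a right tail.

MAP = 0.310; posterior mean = 0.323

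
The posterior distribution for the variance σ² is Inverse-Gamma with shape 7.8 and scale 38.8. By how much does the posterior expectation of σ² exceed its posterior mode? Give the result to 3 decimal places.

Mode = β/(α+1) = 38.8/8.8 = 4.409.
Mean = β/(α−1) = 38.8/6.8 = 5.706.
Difference = 5.706 − 4.409 = 1.297.
Mean > mode: the posterior has a right tail.

1.297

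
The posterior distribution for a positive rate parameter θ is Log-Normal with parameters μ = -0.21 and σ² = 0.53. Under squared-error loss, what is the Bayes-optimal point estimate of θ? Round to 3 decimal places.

Mode = exp(μ − σ²) = exp(-0.74) = 0.477.
Mean = exp(μ + σ²/2) = exp(0.055) = 1.057.
Squared-error loss ⇒ the optimal estimator is the posterior mean.

1.057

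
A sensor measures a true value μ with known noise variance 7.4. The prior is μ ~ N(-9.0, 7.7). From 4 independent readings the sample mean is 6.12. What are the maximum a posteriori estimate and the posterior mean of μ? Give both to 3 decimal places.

Posterior for μ is Normal. Precision-weighted mean: (1/7.7·-9.0 + 4/7.4·6.12) / (1/7.7 + 4/7.4) = 3.191.
A Normal posterior is symmetric, so mode = mean.

μ_MAP = 3.191, E[μ|data] = 3.191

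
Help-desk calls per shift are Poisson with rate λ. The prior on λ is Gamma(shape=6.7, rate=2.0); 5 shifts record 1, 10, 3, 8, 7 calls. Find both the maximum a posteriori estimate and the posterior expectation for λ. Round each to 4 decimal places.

MAP = 4.9571, posterior mean = 5.1000

Σ counts = 29. Posterior: Gamma(shape = 6.7+29 = 35.7, rate = 2.0+5 = 7.0).
Mode = (α−1)/β = 34.7/7.0 = 4.9571.
Mean = α/β = 35.7/7.0 = 5.1000.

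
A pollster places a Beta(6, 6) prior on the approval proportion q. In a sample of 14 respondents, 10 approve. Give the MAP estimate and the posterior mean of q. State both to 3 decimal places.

Posterior: Beta(6+10, 6+4) = Beta(16, 10).
Mode = (16−1)/(16+10−2) = 15/24 = 0.625.
Mean = 16/(16+10) = 16/26 = 0.615.

q_MAP = 0.625, E[q|data] = 0.615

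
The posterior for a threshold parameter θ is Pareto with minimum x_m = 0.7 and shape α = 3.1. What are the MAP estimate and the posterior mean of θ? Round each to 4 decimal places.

The Pareto density is strictly decreasing on [x_m, ∞), so the mode is x_m = 0.7000.
Mean = α·x_m/(α−1) = 3.1·0.7/2.1 = 1.0333.

θ_MAP = 0.7000, E[θ|data] = 1.0333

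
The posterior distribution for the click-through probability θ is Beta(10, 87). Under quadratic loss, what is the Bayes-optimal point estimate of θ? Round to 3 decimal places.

0.103

Mode = (10−1)/(10+87−2) = 9/95 = 0.095.
Mean = 10/(10+87) = 10/97 = 0.103.
Quadratic loss ⇒ the optimal estimator is the posterior mean.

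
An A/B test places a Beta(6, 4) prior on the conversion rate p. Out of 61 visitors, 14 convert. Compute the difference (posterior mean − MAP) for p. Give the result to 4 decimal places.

Posterior: Beta(6+14, 4+47) = Beta(20, 51).
Mode = (20−1)/(20+51−2) = 19/69 = 0.2754.
Mean = 20/(20+51) = 20/71 = 0.2817.
Difference = 0.2817 − 0.2754 = 0.0063.

0.0063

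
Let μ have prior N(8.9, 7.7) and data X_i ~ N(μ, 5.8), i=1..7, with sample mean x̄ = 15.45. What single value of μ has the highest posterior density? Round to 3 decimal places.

14.814

Posterior for μ is Normal. Precision-weighted mean: (1/7.7·8.9 + 7/5.8·15.45) / (1/7.7 + 7/5.8) = 14.814.
A Normal posterior is symmetric, so mode = mean.
This is the posterior mode — the MAP estimate.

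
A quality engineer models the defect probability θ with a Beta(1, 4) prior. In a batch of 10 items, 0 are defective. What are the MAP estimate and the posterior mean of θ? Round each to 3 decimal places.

Posterior: Beta(1+0, 4+10) = Beta(1, 14).
Since α = 1 ≤ 1 and β > 1, the Beta density is monotone decreasing on [0,1]; the mode is at 0.
Mean = 1/(1+14) = 0.067.

MAP = 0.000; posterior mean = 0.067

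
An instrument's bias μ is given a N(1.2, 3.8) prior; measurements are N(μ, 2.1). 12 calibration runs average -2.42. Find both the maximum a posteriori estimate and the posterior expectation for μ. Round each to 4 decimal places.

MAP = -2.2606; posterior mean = -2.2606

Posterior for μ is Normal. Precision-weighted mean: (1/3.8·1.2 + 12/2.1·-2.42) / (1/3.8 + 12/2.1) = -2.2606.
A Normal posterior is symmetric, so mode = mean.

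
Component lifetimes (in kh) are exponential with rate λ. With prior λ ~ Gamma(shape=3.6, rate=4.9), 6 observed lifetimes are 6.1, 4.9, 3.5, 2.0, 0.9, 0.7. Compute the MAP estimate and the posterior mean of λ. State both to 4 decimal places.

MAP: 0.3739. Posterior mean: 0.4174.

Σ times = 18.1. Posterior: Gamma(shape = 3.6+6 = 9.6, rate = 4.9+18.1 = 23.0).
Mode = (α−1)/β = 8.6/23.0 = 0.3739.
Mean = α/β = 9.6/23.0 = 0.4174.
Right-skewed posterior ⇒ mode < mean.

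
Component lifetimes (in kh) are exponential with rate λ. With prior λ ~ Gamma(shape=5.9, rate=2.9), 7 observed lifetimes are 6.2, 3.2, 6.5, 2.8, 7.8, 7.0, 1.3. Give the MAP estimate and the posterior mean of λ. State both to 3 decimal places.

Σ times = 34.8. Posterior: Gamma(shape = 5.9+7 = 12.9, rate = 2.9+34.8 = 37.7).
Mode = (α−1)/β = 11.9/37.7 = 0.316.
Mean = α/β = 12.9/37.7 = 0.342.
Right-skewed posterior ⇒ mode < mean.

MAP = 0.316, posterior mean = 0.342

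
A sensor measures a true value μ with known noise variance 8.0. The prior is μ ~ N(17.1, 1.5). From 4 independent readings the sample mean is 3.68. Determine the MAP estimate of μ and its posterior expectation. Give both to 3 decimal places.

MAP = 11.349; posterior mean = 11.349

Posterior for μ is Normal. Precision-weighted mean: (1/1.5·17.1 + 4/8.0·3.68) / (1/1.5 + 4/8.0) = 11.349.
A Normal posterior is symmetric, so mode = mean.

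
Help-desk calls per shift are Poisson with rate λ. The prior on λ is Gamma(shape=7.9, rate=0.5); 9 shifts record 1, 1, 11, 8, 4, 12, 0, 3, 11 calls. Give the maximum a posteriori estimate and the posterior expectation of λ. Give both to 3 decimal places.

Σ counts = 51. Posterior: Gamma(shape = 7.9+51 = 58.9, rate = 0.5+9 = 9.5).
Mode = (α−1)/β = 57.9/9.5 = 6.095.
Mean = α/β = 58.9/9.5 = 6.200.
The posterior is right-skewed, so the mean exceeds the mode.

MAP = 6.095; posterior mean = 6.200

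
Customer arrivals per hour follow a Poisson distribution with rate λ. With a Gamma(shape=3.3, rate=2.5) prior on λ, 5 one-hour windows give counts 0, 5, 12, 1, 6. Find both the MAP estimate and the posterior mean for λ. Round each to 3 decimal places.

MAP estimate = 3.507, posterior mean = 3.640

Σ counts = 24. Posterior: Gamma(shape = 3.3+24 = 27.3, rate = 2.5+5 = 7.5).
Mode = (α−1)/β = 26.3/7.5 = 3.507.
Mean = α/β = 27.3/7.5 = 3.640.
Right-skewed posterior ⇒ mode < mean.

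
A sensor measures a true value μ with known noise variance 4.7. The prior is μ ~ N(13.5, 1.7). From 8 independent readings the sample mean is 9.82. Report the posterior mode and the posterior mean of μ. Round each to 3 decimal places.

MAP = 10.765, posterior mean = 10.765

Posterior for μ is Normal. Precision-weighted mean: (1/1.7·13.5 + 8/4.7·9.82) / (1/1.7 + 8/4.7) = 10.765.
A Normal posterior is symmetric, so mode = mean.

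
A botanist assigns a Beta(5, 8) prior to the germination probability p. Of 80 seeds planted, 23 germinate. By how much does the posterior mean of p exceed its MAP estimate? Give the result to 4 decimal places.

0.0044

Posterior: Beta(5+23, 8+57) = Beta(28, 65).
Mode = (28−1)/(28+65−2) = 27/91 = 0.2967.
Mean = 28/(28+65) = 28/93 = 0.3011.
Difference = 0.3011 − 0.2967 = 0.0044.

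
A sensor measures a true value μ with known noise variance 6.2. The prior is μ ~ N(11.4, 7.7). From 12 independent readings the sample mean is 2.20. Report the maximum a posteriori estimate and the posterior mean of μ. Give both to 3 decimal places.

Posterior for μ is Normal. Precision-weighted mean: (1/7.7·11.4 + 12/6.2·2.20) / (1/7.7 + 12/6.2) = 2.778.
A Normal posterior is symmetric, so mode = mean.

maximum a posteriori estimate = 2.778, posterior mean = 2.778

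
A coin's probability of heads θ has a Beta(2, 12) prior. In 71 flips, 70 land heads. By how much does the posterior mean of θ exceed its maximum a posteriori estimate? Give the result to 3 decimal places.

-0.008

Posterior: Beta(2+70, 12+1) = Beta(72, 13).
Mode = (72−1)/(72+13−2) = 71/83 = 0.855.
Mean = 72/(72+13) = 72/85 = 0.847.
Difference = 0.847 − 0.855 = -0.008.
Mode > mean: the posterior has a left tail.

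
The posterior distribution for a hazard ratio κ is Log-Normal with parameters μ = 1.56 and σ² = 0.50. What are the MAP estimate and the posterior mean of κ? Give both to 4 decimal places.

κ_MAP = 2.8864, E[κ|data] = 6.1104

Mode = exp(μ − σ²) = exp(1.06) = 2.8864.
Mean = exp(μ + σ²/2) = exp(1.810) = 6.1104.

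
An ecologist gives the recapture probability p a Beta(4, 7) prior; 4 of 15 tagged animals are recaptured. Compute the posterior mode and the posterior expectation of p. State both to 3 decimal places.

posterior mode = 0.292, posterior expectation = 0.308

Posterior: Beta(4+4, 7+11) = Beta(8, 18).
Mode = (8−1)/(8+18−2) = 7/24 = 0.292.
Mean = 8/(8+18) = 8/26 = 0.308.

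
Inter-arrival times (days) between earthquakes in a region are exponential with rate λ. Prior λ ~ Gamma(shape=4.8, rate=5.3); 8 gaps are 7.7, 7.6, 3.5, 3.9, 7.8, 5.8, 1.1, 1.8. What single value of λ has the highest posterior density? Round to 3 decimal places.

Σ times = 39.2. Posterior: Gamma(shape = 4.8+8 = 12.8, rate = 5.3+39.2 = 44.5).
Mode = (α−1)/β = 11.8/44.5 = 0.265.
Mean = α/β = 12.8/44.5 = 0.288.
This is the posterior mode — the MAP estimate.

0.265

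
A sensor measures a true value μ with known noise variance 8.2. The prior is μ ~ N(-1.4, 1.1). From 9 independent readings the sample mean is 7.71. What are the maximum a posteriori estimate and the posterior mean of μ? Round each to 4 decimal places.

Posterior for μ is Normal. Precision-weighted mean: (1/1.1·-1.4 + 9/8.2·7.71) / (1/1.1 + 9/8.2) = 3.5828.
A Normal posterior is symmetric, so mode = mean.

MAP = 3.5828; posterior mean = 3.5828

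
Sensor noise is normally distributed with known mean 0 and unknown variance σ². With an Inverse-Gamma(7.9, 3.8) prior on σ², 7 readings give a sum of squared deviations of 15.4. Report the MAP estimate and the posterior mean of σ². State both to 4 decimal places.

MAP = 0.9274, posterior mean = 1.1058

Posterior: Inverse-Gamma(shape = 7.9+7/2 = 11.4, scale = 3.8+15.4/2 = 11.5).
Mode = β/(α+1) = 11.5/12.4 = 0.9274.
Mean = β/(α−1) = 11.5/10.4 = 1.1058.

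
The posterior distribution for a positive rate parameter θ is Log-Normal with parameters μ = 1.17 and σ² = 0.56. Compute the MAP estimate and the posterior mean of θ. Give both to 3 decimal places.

θ_MAP = 1.840, E[θ|data] = 4.263

Mode = exp(μ − σ²) = exp(0.61) = 1.840.
Mean = exp(μ + σ²/2) = exp(1.450) = 4.263.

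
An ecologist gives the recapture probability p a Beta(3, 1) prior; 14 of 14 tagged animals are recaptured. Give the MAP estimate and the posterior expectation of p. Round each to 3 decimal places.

MAP = 1.000; posterior mean = 0.944

Posterior: Beta(3+14, 1+0) = Beta(17, 1).
Since β = 1 ≤ 1 and α > 1, the Beta density is monotone increasing on [0,1]; the mode is at 1.
Mean = 17/(17+1) = 0.944.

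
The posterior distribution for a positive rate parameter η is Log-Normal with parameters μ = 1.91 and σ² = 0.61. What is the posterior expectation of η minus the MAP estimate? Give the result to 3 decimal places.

5.492

Mode = exp(μ − σ²) = exp(1.30) = 3.669.
Mean = exp(μ + σ²/2) = exp(2.215) = 9.161.
Difference = 9.161 − 3.669 = 5.492.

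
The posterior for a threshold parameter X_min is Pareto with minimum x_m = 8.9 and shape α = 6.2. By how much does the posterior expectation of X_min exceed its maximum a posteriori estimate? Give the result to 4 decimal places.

1.7115

The Pareto density is strictly decreasing on [x_m, ∞), so the mode is x_m = 8.9000.
Mean = α·x_m/(α−1) = 6.2·8.9/5.2 = 10.6115.
Difference = 10.6115 − 8.9000 = 1.7115.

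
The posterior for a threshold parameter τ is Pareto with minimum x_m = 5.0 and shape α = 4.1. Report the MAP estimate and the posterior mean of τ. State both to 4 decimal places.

The Pareto density is strictly decreasing on [x_m, ∞), so the mode is x_m = 5.0000.
Mean = α·x_m/(α−1) = 4.1·5.0/3.1 = 6.6129.

MAP estimate = 5.0000, posterior mean = 6.6129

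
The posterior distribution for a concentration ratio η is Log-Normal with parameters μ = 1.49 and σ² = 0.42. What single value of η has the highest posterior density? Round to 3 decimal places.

2.915

Mode = exp(μ − σ²) = exp(1.07) = 2.915.
Mean = exp(μ + σ²/2) = exp(1.700) = 5.474.
This is the posterior mode — the MAP estimate.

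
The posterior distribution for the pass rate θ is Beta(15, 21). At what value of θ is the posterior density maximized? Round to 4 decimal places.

Mode = (15−1)/(15+21−2) = 14/34 = 0.4118.
Mean = 15/(15+21) = 15/36 = 0.4167.
This is the posterior mode — the MAP estimate.

0.4118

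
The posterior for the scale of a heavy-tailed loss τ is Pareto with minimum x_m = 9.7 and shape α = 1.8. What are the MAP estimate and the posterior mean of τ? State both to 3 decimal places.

MAP = 9.700; posterior mean = 21.825

The Pareto density is strictly decreasing on [x_m, ∞), so the mode is x_m = 9.700.
Mean = α·x_m/(α−1) = 1.8·9.7/0.8 = 21.825.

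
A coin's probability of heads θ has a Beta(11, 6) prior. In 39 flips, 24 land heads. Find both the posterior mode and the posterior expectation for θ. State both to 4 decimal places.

MAP = 0.6296; posterior mean = 0.6250

Posterior: Beta(11+24, 6+15) = Beta(35, 21).
Mode = (35−1)/(35+21−2) = 34/54 = 0.6296.
Mean = 35/(35+21) = 35/56 = 0.6250.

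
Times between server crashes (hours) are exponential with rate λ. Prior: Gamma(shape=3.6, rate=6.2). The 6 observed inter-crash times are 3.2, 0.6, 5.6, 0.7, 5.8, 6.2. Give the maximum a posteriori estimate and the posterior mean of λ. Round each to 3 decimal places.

maximum a posteriori estimate = 0.304, posterior mean = 0.339

Σ times = 22.1. Posterior: Gamma(shape = 3.6+6 = 9.6, rate = 6.2+22.1 = 28.3).
Mode = (α−1)/β = 8.6/28.3 = 0.304.
Mean = α/β = 9.6/28.3 = 0.339.
The posterior is right-skewed, so the mean exceeds the mode.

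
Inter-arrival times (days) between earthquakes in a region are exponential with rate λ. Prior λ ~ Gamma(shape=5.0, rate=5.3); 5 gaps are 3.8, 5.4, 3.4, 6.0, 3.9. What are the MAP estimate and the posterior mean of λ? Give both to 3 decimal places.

Σ times = 22.5. Posterior: Gamma(shape = 5.0+5 = 10.0, rate = 5.3+22.5 = 27.8).
Mode = (α−1)/β = 9.0/27.8 = 0.324.
Mean = α/β = 10.0/27.8 = 0.360.
The mean is pulled above the mode by the posterior's right skew.

MAP estimate = 0.324, posterior mean = 0.360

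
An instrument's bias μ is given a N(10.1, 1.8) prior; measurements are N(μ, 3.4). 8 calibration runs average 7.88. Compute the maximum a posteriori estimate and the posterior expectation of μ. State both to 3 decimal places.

maximum a posteriori estimate = 8.304, posterior expectation = 8.304

Posterior for μ is Normal. Precision-weighted mean: (1/1.8·10.1 + 8/3.4·7.88) / (1/1.8 + 8/3.4) = 8.304.
A Normal posterior is symmetric, so mode = mean.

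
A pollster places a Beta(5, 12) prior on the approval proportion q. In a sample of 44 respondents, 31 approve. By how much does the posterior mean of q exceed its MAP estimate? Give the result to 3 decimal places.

Posterior: Beta(5+31, 12+13) = Beta(36, 25).
Mode = (36−1)/(36+25−2) = 35/59 = 0.593.
Mean = 36/(36+25) = 36/61 = 0.590.
Difference = 0.590 − 0.593 = -0.003.

-0.003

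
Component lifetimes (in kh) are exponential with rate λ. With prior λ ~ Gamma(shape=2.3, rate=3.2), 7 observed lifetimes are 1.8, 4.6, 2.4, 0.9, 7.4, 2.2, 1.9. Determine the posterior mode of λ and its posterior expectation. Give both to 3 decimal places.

Σ times = 21.2. Posterior: Gamma(shape = 2.3+7 = 9.3, rate = 3.2+21.2 = 24.4).
Mode = (α−1)/β = 8.3/24.4 = 0.340.
Mean = α/β = 9.3/24.4 = 0.381.

MAP = 0.340, posterior mean = 0.381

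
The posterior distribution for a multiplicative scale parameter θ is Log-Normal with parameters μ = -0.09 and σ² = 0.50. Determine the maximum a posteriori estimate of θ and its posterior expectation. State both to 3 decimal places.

MAP: 0.554. Posterior mean: 1.174.

Mode = exp(μ − σ²) = exp(-0.59) = 0.554.
Mean = exp(μ + σ²/2) = exp(0.160) = 1.174.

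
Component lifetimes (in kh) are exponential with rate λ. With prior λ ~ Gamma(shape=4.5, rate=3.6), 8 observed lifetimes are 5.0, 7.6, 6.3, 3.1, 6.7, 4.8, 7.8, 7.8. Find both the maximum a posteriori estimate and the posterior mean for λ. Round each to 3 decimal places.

MAP: 0.218. Posterior mean: 0.237.

Σ times = 49.1. Posterior: Gamma(shape = 4.5+8 = 12.5, rate = 3.6+49.1 = 52.7).
Mode = (α−1)/β = 11.5/52.7 = 0.218.
Mean = α/β = 12.5/52.7 = 0.237.
Right-skewed posterior ⇒ mode < mean.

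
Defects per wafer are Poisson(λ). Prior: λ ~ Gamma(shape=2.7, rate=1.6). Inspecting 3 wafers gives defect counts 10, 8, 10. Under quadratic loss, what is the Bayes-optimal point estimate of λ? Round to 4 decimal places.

6.6739

Σ counts = 28. Posterior: Gamma(shape = 2.7+28 = 30.7, rate = 1.6+3 = 4.6).
Mode = (α−1)/β = 29.7/4.6 = 6.4565.
Mean = α/β = 30.7/4.6 = 6.6739.
Quadratic loss ⇒ the optimal estimator is the posterior mean.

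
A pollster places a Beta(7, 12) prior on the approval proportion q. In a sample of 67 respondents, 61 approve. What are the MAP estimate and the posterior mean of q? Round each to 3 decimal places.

Posterior: Beta(7+61, 12+6) = Beta(68, 18).
Mode = (68−1)/(68+18−2) = 67/84 = 0.798.
Mean = 68/(68+18) = 68/86 = 0.791.
Left-skewed posterior ⇒ mean < mode.

q_MAP = 0.798, E[q|data] = 0.791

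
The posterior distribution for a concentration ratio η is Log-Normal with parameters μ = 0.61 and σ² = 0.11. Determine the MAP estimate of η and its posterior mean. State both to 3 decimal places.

MAP = 1.649, posterior mean = 1.944

Mode = exp(μ − σ²) = exp(0.50) = 1.649.
Mean = exp(μ + σ²/2) = exp(0.665) = 1.944.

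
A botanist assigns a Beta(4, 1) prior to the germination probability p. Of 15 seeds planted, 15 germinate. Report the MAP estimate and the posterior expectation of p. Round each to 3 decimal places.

MAP = 1.000, posterior mean = 0.950

Posterior: Beta(4+15, 1+0) = Beta(19, 1).
Since β = 1 ≤ 1 and α > 1, the Beta density is monotone increasing on [0,1]; the mode is at 1.
Mean = 19/(19+1) = 0.950.
The mean is pulled below the mode by the posterior's left skew.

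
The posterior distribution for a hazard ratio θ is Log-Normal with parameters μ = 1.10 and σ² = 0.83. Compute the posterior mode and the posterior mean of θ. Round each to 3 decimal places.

Mode = exp(μ − σ²) = exp(0.27) = 1.310.
Mean = exp(μ + σ²/2) = exp(1.515) = 4.549.

MAP: 1.310. Posterior mean: 4.549.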